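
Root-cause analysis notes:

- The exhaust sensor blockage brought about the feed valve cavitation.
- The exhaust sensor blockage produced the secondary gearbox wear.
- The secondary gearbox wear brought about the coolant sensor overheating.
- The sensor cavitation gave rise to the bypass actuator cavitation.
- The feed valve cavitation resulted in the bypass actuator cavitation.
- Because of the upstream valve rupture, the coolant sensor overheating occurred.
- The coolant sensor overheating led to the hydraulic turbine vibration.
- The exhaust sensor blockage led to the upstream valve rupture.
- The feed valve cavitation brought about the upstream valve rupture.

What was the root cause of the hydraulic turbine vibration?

the exhaust sensor blockage

Tracing upstream from the hydraulic turbine vibration: the hydraulic turbine vibration ← the coolant sensor overheating ← the upstream valve rupture ← the exhaust sensor blockage.
The exhaust sensor blockage has no stated cause, so it is the root.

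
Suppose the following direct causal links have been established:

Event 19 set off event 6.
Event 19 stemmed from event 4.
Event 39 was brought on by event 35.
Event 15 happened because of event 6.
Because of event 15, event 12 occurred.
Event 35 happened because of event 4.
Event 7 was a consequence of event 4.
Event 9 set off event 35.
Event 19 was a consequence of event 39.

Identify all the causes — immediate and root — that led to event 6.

event 19, event 35, event 39, event 4, event 9

Immediate cause of event 6: event 19.
Further upstream: event 4, event 9, event 35, event 39.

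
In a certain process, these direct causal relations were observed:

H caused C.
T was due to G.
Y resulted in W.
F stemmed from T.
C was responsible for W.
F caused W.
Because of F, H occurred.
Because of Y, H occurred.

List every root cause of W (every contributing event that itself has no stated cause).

Tracing upstream from W: W ← F ← T ← G.
A separate upstream branch: W ← Y.
Each of those chain origins has no stated cause.

G, Y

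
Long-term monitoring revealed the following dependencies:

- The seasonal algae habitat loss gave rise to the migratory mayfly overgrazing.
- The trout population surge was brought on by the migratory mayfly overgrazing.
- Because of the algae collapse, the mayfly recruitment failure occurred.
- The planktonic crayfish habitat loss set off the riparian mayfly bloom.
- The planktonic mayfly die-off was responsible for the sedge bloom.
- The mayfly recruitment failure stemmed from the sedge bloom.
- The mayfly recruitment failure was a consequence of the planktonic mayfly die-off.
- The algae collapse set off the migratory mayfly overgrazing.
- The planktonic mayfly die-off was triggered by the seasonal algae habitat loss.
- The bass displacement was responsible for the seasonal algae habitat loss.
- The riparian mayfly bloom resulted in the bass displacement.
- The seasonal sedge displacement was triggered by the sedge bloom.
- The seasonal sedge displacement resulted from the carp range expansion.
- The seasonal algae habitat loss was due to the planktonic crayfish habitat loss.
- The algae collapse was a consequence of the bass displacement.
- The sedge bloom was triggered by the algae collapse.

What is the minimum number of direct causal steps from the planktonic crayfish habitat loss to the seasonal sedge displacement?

Shortest chain: the planktonic crayfish habitat loss → the seasonal algae habitat loss → the planktonic mayfly die-off → the sedge bloom → the seasonal sedge displacement.

4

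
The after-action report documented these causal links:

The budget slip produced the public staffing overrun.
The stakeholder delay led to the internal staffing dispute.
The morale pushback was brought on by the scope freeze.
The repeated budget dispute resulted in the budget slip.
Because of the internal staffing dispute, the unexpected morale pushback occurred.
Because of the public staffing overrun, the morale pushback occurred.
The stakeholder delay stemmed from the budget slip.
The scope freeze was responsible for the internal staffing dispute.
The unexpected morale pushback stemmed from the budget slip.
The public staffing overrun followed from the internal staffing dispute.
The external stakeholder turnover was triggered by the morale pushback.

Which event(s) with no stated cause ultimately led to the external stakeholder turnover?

the repeated budget dispute, the scope freeze

Tracing upstream from the external stakeholder turnover: the external stakeholder turnover ← the morale pushback ← the public staffing overrun ← the budget slip ← the repeated budget dispute.
A separate upstream branch: the external stakeholder turnover ← the morale pushback ← the scope freeze.
Each of those chain origins has no stated cause.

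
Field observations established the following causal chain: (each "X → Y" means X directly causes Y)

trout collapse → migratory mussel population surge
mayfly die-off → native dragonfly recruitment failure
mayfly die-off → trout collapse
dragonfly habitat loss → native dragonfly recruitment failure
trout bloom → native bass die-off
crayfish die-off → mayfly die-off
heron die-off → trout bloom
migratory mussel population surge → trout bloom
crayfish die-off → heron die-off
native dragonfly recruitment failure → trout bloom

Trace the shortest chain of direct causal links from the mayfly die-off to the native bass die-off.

the mayfly die-off → the native dragonfly recruitment failure → the trout bloom → the native bass die-off

the mayfly die-off → the native dragonfly recruitment failure
the native dragonfly recruitment failure → the trout bloom
the trout bloom → the native bass die-off
Length: 3 steps.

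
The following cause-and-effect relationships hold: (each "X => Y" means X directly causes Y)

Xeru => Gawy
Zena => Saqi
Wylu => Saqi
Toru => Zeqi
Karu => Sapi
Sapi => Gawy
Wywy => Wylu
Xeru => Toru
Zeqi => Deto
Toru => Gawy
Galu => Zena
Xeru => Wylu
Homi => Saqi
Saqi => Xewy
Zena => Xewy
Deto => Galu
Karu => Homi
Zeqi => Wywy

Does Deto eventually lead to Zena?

Yes

There is a causal chain: Deto → Galu → Zena.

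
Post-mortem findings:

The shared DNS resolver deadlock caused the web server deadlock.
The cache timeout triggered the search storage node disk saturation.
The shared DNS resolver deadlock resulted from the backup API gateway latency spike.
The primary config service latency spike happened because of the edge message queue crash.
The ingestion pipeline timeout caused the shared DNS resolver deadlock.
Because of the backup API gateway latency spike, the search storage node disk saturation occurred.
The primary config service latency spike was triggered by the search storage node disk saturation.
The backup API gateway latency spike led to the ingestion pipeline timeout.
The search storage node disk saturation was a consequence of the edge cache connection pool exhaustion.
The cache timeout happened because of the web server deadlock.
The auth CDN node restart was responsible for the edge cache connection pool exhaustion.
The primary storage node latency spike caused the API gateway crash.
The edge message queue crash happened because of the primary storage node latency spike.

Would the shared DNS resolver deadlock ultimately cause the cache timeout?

Yes

There is a causal chain: the shared DNS resolver deadlock → the web server deadlock → the cache timeout.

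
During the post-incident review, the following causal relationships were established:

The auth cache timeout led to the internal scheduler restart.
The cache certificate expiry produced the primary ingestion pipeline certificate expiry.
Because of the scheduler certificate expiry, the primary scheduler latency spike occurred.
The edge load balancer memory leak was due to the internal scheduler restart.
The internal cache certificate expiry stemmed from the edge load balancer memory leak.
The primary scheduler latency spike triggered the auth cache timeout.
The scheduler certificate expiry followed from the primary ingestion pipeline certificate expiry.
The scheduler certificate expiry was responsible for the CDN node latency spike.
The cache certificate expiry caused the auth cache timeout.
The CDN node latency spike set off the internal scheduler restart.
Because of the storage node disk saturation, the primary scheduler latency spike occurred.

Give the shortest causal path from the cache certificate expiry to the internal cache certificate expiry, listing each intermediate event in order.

the cache certificate expiry → the auth cache timeout
the auth cache timeout → the internal scheduler restart
the internal scheduler restart → the edge load balancer memory leak
the edge load balancer memory leak → the internal cache certificate expiry
Length: 4 steps.

the cache certificate expiry → the auth cache timeout → the internal scheduler restart → the edge load balancer memory leak → the internal cache certificate expiry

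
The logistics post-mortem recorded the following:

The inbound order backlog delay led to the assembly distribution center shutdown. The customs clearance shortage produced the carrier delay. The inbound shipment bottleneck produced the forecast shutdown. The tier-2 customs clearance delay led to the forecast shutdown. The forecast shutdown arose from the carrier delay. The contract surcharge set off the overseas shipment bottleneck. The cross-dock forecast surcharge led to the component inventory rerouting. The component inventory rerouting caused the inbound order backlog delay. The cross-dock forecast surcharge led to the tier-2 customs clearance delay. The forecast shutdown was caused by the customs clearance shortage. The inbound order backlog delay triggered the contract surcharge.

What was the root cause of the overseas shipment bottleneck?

Tracing upstream from the overseas shipment bottleneck: the overseas shipment bottleneck ← the contract surcharge ← the inbound order backlog delay ← the component inventory rerouting ← the cross-dock forecast surcharge.
The cross-dock forecast surcharge has no stated cause, so it is the root.

the cross-dock forecast surcharge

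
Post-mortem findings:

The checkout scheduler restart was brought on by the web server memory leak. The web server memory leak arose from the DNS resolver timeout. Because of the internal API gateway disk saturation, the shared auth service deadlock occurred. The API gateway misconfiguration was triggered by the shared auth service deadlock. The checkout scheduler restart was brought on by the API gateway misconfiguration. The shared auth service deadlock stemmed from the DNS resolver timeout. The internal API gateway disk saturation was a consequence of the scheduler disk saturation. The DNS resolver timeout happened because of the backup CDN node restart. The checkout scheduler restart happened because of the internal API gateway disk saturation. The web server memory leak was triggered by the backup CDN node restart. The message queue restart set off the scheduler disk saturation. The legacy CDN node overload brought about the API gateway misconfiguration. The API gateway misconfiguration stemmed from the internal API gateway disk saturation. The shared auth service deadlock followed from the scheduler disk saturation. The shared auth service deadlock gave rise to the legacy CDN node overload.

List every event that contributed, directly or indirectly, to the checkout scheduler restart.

Immediate causes of the checkout scheduler restart: the web server memory leak, the internal API gateway disk saturation, the API gateway misconfiguration.
Further upstream: the backup CDN node restart, the DNS resolver timeout, the message queue restart, the scheduler disk saturation, the shared auth service deadlock, the legacy CDN node overload.

the API gateway misconfiguration, the DNS resolver timeout, the backup CDN node restart, the internal API gateway disk saturation, the legacy CDN node overload, the message queue restart, the scheduler disk saturation, the shared auth service deadlock, the web server memory leak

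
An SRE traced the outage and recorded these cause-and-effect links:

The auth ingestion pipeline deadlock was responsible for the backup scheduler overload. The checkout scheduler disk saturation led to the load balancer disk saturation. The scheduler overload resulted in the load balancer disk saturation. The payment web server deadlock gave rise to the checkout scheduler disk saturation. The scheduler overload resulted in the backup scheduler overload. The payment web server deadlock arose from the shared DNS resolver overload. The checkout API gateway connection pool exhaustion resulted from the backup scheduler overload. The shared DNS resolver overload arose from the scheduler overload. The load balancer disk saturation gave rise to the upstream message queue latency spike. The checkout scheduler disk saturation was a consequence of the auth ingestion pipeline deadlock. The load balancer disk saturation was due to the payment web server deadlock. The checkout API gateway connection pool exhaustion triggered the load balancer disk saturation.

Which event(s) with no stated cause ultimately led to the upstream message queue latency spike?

Tracing upstream from the upstream message queue latency spike: the upstream message queue latency spike ← the load balancer disk saturation ← the scheduler overload.
A separate upstream branch: the upstream message queue latency spike ← the load balancer disk saturation ← the checkout scheduler disk saturation ← the auth ingestion pipeline deadlock.
Each of those chain origins has no stated cause.

the auth ingestion pipeline deadlock, the scheduler overload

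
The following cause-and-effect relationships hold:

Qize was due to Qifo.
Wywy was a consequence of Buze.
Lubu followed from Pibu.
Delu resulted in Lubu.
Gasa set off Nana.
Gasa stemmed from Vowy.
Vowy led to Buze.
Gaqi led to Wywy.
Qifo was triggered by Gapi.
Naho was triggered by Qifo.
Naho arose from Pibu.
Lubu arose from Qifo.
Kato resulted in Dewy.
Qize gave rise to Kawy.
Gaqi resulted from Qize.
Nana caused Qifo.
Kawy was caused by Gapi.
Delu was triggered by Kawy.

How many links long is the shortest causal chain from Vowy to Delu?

6

Shortest chain: Vowy → Gasa → Nana → Qifo → Qize → Kawy → Delu.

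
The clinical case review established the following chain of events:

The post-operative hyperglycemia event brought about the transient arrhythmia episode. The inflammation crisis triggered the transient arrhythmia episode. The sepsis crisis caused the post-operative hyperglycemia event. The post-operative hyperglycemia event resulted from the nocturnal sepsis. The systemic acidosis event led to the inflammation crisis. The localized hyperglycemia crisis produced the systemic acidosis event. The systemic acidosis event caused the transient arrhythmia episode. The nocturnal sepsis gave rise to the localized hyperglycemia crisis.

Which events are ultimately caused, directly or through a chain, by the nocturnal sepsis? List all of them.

the inflammation crisis, the localized hyperglycemia crisis, the post-operative hyperglycemia event, the systemic acidosis event, the transient arrhythmia episode

Direct effects: the localized hyperglycemia crisis, the post-operative hyperglycemia event.
2 steps out: the systemic acidosis event, the transient arrhythmia episode.
3 steps out: the inflammation crisis.
Not reachable from it: the sepsis crisis.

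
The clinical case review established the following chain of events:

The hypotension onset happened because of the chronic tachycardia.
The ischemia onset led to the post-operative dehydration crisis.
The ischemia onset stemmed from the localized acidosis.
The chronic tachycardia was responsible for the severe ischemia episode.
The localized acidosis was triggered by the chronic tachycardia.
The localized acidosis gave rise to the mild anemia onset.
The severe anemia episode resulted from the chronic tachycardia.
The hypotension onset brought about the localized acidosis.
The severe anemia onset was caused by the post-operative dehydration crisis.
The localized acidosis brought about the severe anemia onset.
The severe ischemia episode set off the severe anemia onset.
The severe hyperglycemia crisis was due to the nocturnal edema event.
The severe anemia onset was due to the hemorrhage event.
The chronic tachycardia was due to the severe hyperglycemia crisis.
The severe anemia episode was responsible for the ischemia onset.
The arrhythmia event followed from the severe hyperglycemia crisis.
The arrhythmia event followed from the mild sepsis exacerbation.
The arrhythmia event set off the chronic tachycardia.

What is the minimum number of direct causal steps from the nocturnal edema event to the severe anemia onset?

Shortest chain: the nocturnal edema event → the severe hyperglycemia crisis → the chronic tachycardia → the severe ischemia episode → the severe anemia onset.

4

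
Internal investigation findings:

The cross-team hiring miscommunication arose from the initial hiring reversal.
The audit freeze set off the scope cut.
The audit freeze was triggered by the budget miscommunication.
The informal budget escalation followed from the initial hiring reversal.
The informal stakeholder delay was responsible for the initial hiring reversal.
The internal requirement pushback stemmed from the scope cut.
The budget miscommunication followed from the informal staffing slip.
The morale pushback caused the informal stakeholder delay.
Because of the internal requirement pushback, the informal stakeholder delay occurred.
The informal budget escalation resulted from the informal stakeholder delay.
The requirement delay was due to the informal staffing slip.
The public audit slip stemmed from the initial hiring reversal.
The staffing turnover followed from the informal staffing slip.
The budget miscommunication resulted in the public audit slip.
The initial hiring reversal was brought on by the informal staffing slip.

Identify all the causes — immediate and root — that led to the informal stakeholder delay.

the audit freeze, the budget miscommunication, the informal staffing slip, the internal requirement pushback, the morale pushback, the scope cut

Immediate causes of the informal stakeholder delay: the internal requirement pushback, the morale pushback.
Further upstream: the informal staffing slip, the budget miscommunication, the audit freeze, the scope cut.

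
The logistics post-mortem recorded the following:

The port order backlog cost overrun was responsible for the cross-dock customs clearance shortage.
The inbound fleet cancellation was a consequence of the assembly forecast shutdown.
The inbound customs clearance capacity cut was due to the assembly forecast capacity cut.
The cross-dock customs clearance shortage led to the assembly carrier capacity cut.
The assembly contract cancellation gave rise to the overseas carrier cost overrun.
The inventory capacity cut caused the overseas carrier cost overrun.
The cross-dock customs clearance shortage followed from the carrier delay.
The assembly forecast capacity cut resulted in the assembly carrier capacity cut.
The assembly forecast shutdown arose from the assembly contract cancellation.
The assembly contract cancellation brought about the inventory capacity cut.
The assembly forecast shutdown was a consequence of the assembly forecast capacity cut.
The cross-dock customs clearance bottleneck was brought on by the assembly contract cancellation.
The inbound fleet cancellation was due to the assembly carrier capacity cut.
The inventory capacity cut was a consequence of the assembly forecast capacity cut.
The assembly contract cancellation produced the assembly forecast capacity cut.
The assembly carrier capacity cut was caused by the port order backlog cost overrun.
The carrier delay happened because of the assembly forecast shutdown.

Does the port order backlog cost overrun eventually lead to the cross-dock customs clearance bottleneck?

The port order backlog cost overrun leads to the cross-dock customs clearance shortage, the assembly carrier capacity cut, the inbound fleet cancellation; the cross-dock customs clearance bottleneck is not among them.

No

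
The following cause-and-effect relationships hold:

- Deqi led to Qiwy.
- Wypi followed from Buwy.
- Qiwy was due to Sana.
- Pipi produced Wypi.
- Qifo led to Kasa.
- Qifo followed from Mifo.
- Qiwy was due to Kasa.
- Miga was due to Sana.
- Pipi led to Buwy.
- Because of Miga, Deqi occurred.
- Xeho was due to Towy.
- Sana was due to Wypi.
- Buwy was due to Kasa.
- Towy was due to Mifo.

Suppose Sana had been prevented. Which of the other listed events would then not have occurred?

Downstream of Sana: Miga, Deqi, Qiwy.
Of those, still caused via another path: Qiwy.
The remainder have no surviving cause.

Deqi, Miga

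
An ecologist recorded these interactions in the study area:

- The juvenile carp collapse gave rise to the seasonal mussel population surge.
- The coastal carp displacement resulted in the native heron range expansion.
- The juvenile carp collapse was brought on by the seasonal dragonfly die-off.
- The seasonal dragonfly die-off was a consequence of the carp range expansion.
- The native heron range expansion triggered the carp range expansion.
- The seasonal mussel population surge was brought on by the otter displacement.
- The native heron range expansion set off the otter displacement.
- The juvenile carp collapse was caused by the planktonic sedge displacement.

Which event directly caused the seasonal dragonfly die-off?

Upstream contributors include the coastal carp displacement, the native heron range expansion, but only the carp range expansion feeds directly into the seasonal dragonfly die-off.

the carp range expansion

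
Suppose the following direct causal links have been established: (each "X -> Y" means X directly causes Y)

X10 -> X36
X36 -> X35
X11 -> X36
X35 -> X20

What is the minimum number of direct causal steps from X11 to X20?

3

Shortest chain: X11 → X36 → X35 → X20.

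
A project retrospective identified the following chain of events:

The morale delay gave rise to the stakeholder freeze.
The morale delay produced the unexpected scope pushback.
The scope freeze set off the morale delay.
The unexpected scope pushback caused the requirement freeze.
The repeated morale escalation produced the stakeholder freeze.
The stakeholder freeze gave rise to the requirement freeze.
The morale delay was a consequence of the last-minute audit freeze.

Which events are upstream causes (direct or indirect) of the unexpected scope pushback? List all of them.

the last-minute audit freeze, the morale delay, the scope freeze

Immediate cause of the unexpected scope pushback: the morale delay.
Further upstream: the last-minute audit freeze, the scope freeze.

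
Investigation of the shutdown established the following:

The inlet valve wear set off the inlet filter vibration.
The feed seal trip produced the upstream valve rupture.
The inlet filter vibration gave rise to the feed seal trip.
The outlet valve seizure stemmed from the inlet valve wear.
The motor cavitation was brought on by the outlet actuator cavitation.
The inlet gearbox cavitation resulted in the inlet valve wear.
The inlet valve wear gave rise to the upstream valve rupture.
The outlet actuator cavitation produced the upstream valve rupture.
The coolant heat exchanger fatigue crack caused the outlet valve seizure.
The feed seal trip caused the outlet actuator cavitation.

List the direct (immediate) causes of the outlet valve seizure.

the coolant heat exchanger fatigue crack, the inlet valve wear

Upstream contributors include the inlet gearbox cavitation, but only the coolant heat exchanger fatigue crack, the inlet valve wear feed directly into the outlet valve seizure.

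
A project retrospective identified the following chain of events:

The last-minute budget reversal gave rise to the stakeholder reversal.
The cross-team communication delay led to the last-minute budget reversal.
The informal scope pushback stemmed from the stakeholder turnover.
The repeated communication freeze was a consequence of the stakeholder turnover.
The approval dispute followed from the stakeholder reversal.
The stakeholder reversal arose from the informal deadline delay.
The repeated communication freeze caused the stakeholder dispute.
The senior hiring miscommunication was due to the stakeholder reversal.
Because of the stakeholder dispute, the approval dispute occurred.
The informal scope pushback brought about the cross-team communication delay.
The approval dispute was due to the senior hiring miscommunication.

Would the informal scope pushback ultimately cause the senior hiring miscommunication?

There is a causal chain: the informal scope pushback → the cross-team communication delay → the last-minute budget reversal → the stakeholder reversal → the senior hiring miscommunication.

Yes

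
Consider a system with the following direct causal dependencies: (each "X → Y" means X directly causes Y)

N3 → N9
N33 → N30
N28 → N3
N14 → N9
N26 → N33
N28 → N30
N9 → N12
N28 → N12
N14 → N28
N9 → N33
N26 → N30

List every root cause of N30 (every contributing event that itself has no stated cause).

N14, N26

Tracing upstream from N30: N30 ← N28 ← N14.
A separate upstream branch: N30 ← N26.
Each of those chain origins has no stated cause.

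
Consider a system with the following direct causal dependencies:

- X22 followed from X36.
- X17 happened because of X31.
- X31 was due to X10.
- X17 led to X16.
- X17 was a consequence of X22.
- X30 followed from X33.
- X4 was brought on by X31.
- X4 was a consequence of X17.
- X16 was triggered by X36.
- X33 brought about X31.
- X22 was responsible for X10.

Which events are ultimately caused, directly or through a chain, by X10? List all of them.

X16, X17, X31, X4

Direct effects: X31.
2 steps out: X17, X4.
3 steps out: X16.
Not reachable from it: X36, X33, X22, X30.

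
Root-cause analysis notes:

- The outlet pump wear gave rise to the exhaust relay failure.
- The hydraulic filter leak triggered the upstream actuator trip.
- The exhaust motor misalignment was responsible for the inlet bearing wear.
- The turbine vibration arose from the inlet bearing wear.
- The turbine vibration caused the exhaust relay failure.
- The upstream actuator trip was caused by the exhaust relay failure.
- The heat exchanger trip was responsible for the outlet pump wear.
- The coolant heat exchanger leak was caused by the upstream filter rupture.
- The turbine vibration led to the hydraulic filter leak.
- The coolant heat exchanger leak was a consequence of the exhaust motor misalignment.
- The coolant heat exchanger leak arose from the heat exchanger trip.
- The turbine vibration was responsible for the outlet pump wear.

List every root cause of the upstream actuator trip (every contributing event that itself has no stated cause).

Tracing upstream from the upstream actuator trip: the upstream actuator trip ← the hydraulic filter leak ← the turbine vibration ← the inlet bearing wear ← the exhaust motor misalignment.
A separate upstream branch: the upstream actuator trip ← the exhaust relay failure ← the outlet pump wear ← the heat exchanger trip.
Each of those chain origins has no stated cause.

the exhaust motor misalignment, the heat exchanger trip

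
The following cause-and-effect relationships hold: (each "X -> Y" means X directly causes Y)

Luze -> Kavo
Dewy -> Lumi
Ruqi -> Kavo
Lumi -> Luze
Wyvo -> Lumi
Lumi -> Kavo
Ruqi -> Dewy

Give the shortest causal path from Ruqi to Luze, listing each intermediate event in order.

Ruqi → Dewy
Dewy → Lumi
Lumi → Luze
Length: 3 steps.

Ruqi → Dewy → Lumi → Luze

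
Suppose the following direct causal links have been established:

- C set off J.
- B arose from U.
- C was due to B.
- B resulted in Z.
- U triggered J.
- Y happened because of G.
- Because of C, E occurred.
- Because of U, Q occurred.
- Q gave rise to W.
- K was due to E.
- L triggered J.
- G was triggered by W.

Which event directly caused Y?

G

Upstream contributors include U, Q, W, but only G feeds directly into Y.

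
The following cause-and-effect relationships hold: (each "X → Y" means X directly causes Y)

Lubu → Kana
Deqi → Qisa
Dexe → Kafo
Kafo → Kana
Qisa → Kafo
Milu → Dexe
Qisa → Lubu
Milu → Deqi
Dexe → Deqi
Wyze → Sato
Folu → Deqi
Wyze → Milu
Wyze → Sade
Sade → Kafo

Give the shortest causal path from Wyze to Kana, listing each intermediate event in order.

Wyze → Sade → Kafo → Kana

Wyze → Sade
Sade → Kafo
Kafo → Kana
Length: 3 steps.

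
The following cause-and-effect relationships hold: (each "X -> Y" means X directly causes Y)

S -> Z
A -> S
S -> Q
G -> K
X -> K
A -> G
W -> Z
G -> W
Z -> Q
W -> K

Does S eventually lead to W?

S leads to Z, Q; W is not among them.

No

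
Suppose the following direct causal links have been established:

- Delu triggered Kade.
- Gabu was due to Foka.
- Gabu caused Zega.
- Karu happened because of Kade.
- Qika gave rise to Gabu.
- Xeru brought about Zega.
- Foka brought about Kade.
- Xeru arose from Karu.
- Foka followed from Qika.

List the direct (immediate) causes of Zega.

Upstream contributors include Qika, Foka, Kade, Karu, Delu, but only Gabu, Xeru feed directly into Zega.

Gabu, Xeru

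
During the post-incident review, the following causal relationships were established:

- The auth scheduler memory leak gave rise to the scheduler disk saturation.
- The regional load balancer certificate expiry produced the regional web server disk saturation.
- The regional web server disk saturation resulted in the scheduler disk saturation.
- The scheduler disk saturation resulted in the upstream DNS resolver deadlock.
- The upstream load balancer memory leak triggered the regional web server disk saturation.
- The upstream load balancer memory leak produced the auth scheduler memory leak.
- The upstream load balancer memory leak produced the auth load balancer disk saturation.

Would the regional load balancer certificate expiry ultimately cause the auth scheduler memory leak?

No

The regional load balancer certificate expiry leads to the regional web server disk saturation, the scheduler disk saturation, the upstream DNS resolver deadlock; the auth scheduler memory leak is not among them.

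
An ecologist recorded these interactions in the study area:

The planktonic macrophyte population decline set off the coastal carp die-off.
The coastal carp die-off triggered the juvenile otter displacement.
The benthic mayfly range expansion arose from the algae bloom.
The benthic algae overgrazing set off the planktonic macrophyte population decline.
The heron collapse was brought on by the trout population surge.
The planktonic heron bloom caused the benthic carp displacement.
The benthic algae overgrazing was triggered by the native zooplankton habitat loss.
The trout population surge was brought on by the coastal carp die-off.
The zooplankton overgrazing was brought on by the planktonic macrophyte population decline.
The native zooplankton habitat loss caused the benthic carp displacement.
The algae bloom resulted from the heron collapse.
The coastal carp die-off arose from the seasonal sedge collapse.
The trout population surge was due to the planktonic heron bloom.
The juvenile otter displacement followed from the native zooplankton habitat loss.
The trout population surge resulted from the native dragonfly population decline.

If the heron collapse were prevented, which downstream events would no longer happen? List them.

the algae bloom, the benthic mayfly range expansion

Downstream of the heron collapse: the algae bloom, the benthic mayfly range expansion.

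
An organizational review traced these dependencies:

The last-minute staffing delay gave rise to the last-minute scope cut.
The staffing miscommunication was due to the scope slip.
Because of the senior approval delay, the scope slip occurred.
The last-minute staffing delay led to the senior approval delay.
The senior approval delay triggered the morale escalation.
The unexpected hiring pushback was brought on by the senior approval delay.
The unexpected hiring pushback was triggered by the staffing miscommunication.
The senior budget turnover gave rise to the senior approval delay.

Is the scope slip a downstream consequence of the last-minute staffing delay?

There is a causal chain: the last-minute staffing delay → the senior approval delay → the scope slip.

Yes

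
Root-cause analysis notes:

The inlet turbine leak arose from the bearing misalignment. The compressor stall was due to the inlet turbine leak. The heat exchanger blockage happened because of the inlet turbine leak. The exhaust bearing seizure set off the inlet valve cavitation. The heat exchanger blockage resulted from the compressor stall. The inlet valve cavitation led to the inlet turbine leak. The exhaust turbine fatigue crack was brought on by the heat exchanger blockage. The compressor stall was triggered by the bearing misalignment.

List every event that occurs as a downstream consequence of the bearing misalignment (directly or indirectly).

Direct effects: the inlet turbine leak, the compressor stall.
2 steps out: the heat exchanger blockage.
3 steps out: the exhaust turbine fatigue crack.
Not reachable from it: the exhaust bearing seizure, the inlet valve cavitation.

the compressor stall, the exhaust turbine fatigue crack, the heat exchanger blockage, the inlet turbine leak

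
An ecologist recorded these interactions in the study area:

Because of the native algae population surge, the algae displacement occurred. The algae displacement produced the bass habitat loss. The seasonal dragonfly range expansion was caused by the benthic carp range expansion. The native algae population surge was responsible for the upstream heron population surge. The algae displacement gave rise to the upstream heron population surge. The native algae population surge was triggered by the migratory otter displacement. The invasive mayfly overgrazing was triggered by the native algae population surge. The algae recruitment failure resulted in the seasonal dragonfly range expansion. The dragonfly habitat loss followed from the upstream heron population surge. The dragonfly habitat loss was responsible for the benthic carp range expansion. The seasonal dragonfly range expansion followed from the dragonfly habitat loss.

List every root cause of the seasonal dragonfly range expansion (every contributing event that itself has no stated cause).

the algae recruitment failure, the migratory otter displacement

Tracing upstream from the seasonal dragonfly range expansion: the seasonal dragonfly range expansion ← the dragonfly habitat loss ← the upstream heron population surge ← the native algae population surge ← the migratory otter displacement.
A separate upstream branch: the seasonal dragonfly range expansion ← the algae recruitment failure.
Each of those chain origins has no stated cause.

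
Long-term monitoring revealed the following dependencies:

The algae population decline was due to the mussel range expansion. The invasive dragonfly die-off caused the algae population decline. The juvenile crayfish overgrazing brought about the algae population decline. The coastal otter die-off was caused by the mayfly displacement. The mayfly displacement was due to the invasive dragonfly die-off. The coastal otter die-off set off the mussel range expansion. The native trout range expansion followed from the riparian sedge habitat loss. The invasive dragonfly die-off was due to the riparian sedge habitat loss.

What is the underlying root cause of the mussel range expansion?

Tracing upstream from the mussel range expansion: the mussel range expansion ← the coastal otter die-off ← the mayfly displacement ← the invasive dragonfly die-off ← the riparian sedge habitat loss.
The riparian sedge habitat loss has no stated cause, so it is the root.

the riparian sedge habitat loss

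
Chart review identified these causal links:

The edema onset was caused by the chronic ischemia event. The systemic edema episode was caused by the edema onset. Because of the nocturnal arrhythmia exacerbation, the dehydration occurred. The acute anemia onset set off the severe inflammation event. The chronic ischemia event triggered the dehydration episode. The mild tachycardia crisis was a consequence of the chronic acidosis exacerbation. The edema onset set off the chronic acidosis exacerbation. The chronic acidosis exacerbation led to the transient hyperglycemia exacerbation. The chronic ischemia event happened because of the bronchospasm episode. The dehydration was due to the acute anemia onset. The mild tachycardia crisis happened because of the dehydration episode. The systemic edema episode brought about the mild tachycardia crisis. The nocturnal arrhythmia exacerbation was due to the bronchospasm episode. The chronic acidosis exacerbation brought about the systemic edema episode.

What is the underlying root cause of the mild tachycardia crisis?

Tracing upstream from the mild tachycardia crisis: the mild tachycardia crisis ← the dehydration episode ← the chronic ischemia event ← the bronchospasm episode.
The bronchospasm episode has no stated cause, so it is the root.

the bronchospasm episode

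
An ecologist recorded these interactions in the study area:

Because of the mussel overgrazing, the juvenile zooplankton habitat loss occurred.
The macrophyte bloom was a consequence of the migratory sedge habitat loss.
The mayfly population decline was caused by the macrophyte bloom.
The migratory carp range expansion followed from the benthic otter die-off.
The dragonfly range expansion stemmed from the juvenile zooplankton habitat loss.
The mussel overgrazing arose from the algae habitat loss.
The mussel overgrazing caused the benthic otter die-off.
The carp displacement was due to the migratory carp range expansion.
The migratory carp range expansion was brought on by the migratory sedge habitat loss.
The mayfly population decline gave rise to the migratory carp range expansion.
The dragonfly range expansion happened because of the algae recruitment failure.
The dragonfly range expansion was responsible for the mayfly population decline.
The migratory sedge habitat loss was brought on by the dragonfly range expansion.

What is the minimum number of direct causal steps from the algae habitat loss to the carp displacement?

Shortest chain: the algae habitat loss → the mussel overgrazing → the benthic otter die-off → the migratory carp range expansion → the carp displacement.

4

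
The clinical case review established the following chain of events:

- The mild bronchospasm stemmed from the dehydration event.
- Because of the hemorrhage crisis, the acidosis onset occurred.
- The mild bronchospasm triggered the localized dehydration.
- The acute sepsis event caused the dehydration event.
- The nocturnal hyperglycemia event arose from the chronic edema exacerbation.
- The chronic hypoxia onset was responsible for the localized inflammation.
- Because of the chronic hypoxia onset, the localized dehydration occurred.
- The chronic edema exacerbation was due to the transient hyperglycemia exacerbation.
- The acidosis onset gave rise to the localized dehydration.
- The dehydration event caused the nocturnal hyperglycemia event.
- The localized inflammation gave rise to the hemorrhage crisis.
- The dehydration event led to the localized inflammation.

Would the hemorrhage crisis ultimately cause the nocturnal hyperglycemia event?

No

The hemorrhage crisis leads to the acidosis onset, the localized dehydration; the nocturnal hyperglycemia event is not among them.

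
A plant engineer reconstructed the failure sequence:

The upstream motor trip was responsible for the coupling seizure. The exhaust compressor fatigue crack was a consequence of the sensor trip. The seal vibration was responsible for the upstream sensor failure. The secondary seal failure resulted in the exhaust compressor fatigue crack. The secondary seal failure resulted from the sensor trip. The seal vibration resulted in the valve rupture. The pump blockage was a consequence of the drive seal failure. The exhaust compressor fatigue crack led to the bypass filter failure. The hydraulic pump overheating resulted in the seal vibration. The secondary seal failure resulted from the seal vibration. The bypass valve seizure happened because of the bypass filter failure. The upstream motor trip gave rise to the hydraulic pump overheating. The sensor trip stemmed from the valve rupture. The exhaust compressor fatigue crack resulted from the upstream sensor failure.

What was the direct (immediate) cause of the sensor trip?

the valve rupture

Upstream contributors include the upstream motor trip, the hydraulic pump overheating, the seal vibration, but only the valve rupture feeds directly into the sensor trip.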